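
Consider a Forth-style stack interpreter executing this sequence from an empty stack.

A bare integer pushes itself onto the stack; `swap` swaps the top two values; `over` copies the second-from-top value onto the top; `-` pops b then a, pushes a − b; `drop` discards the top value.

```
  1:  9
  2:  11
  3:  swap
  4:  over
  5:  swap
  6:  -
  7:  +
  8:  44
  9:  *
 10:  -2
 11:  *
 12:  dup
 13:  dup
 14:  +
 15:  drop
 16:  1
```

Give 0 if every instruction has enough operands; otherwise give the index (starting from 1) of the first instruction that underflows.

9    : 9
11   : 9 11
swap : 11 9
over : 11 9 11
swap : 11 11 9
-    : 11 2
+    : 13
44   : 13 44
*    : 572
-2   : 572 -2
*    : -1144
dup  : -1144 -1144
dup  : -1144 -1144 -1144
+    : -1144 -2288
drop : -1144
1    : -1144 1

0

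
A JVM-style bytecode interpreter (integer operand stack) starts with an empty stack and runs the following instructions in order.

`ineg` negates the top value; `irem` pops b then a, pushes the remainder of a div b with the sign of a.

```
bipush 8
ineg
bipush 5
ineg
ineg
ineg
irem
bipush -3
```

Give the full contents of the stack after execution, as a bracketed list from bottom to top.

[-3, -3]

bipush 8  : 8
ineg      : -8
bipush 5  : -8 5
ineg      : -8 -5
ineg      : -8 5
ineg      : -8 -5
irem      : -3
bipush -3 : -3 -3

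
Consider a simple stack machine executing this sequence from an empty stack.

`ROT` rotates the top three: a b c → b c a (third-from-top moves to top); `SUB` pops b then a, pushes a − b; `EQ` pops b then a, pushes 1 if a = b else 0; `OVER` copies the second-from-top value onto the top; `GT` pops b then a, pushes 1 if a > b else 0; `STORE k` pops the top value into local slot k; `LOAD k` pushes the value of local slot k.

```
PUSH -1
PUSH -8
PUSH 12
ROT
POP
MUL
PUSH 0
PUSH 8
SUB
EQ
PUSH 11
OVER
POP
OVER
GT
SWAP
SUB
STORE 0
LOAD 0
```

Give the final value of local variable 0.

1

PUSH -1 : [-1]
PUSH -8 : [-1, -8]
PUSH 12 : [-1, -8, 12]
ROT     : [-8, 12, -1]
POP     : [-8, 12]
MUL     : [-96]
PUSH 0  : [-96, 0]
PUSH 8  : [-96, 0, 8]
SUB     : [-96, -8]
EQ      : [0]
PUSH 11 : [0, 11]
OVER    : [0, 11, 0]
POP     : [0, 11]
OVER    : [0, 11, 0]
GT      : [0, 1]
SWAP    : [1, 0]
SUB     : [1]
STORE 0 : []
LOAD 0  : [1]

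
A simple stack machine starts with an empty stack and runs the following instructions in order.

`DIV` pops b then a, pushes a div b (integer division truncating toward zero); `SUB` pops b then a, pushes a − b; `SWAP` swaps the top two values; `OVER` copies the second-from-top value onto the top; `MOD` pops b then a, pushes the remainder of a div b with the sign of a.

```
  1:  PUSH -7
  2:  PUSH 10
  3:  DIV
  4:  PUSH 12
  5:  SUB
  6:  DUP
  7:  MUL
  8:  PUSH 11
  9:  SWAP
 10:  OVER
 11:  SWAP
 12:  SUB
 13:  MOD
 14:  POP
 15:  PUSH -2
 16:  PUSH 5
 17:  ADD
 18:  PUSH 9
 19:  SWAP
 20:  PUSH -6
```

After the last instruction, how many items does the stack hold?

3

PUSH -7 -> [-7]
PUSH 10 -> [-7, 10]
DIV     -> [0]
PUSH 12 -> [0, 12]
SUB     -> [-12]
DUP     -> [-12, -12]
MUL     -> [144]
PUSH 11 -> [144, 11]
SWAP    -> [11, 144]
OVER    -> [11, 144, 11]
SWAP    -> [11, 11, 144]
SUB     -> [11, -133]
MOD     -> [11]
POP     -> []
PUSH -2 -> [-2]
PUSH 5  -> [-2, 5]
ADD     -> [3]
PUSH 9  -> [3, 9]
SWAP    -> [9, 3]
PUSH -6 -> [9, 3, -6]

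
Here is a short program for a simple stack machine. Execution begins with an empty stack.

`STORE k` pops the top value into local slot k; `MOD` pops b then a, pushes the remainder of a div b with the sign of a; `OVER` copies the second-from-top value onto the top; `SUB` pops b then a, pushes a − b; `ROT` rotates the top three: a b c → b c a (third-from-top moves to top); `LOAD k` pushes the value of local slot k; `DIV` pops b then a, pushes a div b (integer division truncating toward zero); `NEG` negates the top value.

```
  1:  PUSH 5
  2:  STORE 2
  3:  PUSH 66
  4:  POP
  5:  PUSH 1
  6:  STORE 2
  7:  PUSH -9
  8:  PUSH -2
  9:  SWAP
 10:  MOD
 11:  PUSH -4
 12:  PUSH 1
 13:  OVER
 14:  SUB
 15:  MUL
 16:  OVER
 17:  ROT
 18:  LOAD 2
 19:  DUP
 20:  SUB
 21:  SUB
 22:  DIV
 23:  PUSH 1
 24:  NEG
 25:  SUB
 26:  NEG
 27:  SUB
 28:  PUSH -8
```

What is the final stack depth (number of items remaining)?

2

PUSH 5  : [5]
STORE 2 : []
PUSH 66 : [66]
POP     : []
PUSH 1  : [1]
STORE 2 : []
PUSH -9 : [-9]
PUSH -2 : [-9, -2]
SWAP    : [-2, -9]
MOD     : [-2]
PUSH -4 : [-2, -4]
PUSH 1  : [-2, -4, 1]
OVER    : [-2, -4, 1, -4]
SUB     : [-2, -4, 5]
MUL     : [-2, -20]
OVER    : [-2, -20, -2]
ROT     : [-20, -2, -2]
LOAD 2  : [-20, -2, -2, 1]
DUP     : [-20, -2, -2, 1, 1]
SUB     : [-20, -2, -2, 0]
SUB     : [-20, -2, -2]
DIV     : [-20, 1]
PUSH 1  : [-20, 1, 1]
NEG     : [-20, 1, -1]
SUB     : [-20, 2]
NEG     : [-20, -2]
SUB     : [-18]
PUSH -8 : [-18, -8]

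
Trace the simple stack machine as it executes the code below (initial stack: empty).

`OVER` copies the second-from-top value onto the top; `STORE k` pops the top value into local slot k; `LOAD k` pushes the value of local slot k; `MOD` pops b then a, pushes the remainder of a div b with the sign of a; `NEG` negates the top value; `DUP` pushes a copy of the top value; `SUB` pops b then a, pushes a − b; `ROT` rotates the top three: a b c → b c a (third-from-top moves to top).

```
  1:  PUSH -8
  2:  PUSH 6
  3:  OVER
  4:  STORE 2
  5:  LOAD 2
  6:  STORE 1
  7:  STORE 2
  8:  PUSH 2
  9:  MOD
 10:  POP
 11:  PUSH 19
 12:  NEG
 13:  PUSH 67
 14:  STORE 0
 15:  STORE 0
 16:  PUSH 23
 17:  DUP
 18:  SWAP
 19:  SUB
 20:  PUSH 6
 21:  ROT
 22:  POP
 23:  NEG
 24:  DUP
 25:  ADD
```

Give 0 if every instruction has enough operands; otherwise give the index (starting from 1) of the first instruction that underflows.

21

PUSH -8 -> [-8]
PUSH 6  -> [-8, 6]
OVER    -> [-8, 6, -8]
STORE 2 -> [-8, 6]
LOAD 2  -> [-8, 6, -8]
STORE 1 -> [-8, 6]
STORE 2 -> [-8]
PUSH 2  -> [-8, 2]
MOD     -> [0]
POP     -> []
PUSH 19 -> [19]
NEG     -> [-19]
PUSH 67 -> [-19, 67]
STORE 0 -> [-19]
STORE 0 -> []
PUSH 23 -> [23]
DUP     -> [23, 23]
SWAP    -> [23, 23]
SUB     -> [0]
PUSH 6  -> [0, 6]
ROT  — needs 3 operands, stack has 2 → underflow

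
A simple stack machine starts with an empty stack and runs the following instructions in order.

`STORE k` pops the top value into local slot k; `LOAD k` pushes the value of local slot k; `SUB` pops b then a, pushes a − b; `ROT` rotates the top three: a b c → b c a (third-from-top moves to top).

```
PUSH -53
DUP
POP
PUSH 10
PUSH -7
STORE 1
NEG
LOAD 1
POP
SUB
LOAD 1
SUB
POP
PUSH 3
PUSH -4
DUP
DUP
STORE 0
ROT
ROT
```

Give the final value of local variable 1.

-7

PUSH -53 -> [-53]
DUP      -> [-53, -53]
POP      -> [-53]
PUSH 10  -> [-53, 10]
PUSH -7  -> [-53, 10, -7]
STORE 1  -> [-53, 10]
NEG      -> [-53, -10]
LOAD 1   -> [-53, -10, -7]
POP      -> [-53, -10]
SUB      -> [-43]
LOAD 1   -> [-43, -7]
SUB      -> [-36]
POP      -> []
PUSH 3   -> [3]
PUSH -4  -> [3, -4]
DUP      -> [3, -4, -4]
DUP      -> [3, -4, -4, -4]
STORE 0  -> [3, -4, -4]
ROT      -> [-4, -4, 3]
ROT      -> [-4, 3, -4]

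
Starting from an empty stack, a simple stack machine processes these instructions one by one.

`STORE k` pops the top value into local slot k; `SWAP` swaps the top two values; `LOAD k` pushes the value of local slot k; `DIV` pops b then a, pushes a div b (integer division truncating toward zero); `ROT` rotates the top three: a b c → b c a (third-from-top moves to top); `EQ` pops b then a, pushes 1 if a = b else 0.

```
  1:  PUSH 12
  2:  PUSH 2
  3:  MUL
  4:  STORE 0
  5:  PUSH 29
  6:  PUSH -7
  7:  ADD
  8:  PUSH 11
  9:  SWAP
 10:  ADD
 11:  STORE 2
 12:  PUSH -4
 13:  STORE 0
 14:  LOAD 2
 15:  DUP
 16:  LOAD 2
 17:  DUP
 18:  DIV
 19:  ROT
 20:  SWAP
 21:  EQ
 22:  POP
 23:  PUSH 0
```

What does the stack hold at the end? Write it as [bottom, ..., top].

[33, 0]

PUSH 12 -> [12]
PUSH 2  -> [12, 2]
MUL     -> [24]
STORE 0 -> []
PUSH 29 -> [29]
PUSH -7 -> [29, -7]
ADD     -> [22]
PUSH 11 -> [22, 11]
SWAP    -> [11, 22]
ADD     -> [33]
STORE 2 -> []
PUSH -4 -> [-4]
STORE 0 -> []
LOAD 2  -> [33]
DUP     -> [33, 33]
LOAD 2  -> [33, 33, 33]
DUP     -> [33, 33, 33, 33]
DIV     -> [33, 33, 1]
ROT     -> [33, 1, 33]
SWAP    -> [33, 33, 1]
EQ      -> [33, 0]
POP     -> [33]
PUSH 0  -> [33, 0]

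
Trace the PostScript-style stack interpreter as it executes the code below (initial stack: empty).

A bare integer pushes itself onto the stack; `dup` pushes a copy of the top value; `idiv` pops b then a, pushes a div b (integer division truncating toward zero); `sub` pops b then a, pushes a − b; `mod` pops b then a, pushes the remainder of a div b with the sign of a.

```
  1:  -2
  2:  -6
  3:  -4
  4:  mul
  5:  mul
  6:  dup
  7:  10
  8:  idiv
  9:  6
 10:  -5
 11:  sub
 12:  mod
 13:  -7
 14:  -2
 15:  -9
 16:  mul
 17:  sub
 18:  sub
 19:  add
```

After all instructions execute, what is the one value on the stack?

-27

-2   : [-2]
-6   : [-2, -6]
-4   : [-2, -6, -4]
mul  : [-2, 24]
mul  : [-48]
dup  : [-48, -48]
10   : [-48, -48, 10]
idiv : [-48, -4]
6    : [-48, -4, 6]
-5   : [-48, -4, 6, -5]
sub  : [-48, -4, 11]
mod  : [-48, -4]
-7   : [-48, -4, -7]
-2   : [-48, -4, -7, -2]
-9   : [-48, -4, -7, -2, -9]
mul  : [-48, -4, -7, 18]
sub  : [-48, -4, -25]
sub  : [-48, 21]
add  : [-27]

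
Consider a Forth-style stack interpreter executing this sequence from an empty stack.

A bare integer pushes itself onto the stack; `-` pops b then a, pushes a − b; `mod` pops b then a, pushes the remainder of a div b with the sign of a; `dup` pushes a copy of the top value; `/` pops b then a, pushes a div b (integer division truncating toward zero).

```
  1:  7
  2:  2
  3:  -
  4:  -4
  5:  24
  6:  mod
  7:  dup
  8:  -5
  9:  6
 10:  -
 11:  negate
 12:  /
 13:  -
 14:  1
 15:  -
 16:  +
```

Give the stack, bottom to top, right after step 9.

7   → 7
2   → 7 2
-   → 5
-4  → 5 -4
24  → 5 -4 24
mod → 5 -4
dup → 5 -4 -4
-5  → 5 -4 -4 -5
6   → 5 -4 -4 -5 6

[5, -4, -4, -5, 6]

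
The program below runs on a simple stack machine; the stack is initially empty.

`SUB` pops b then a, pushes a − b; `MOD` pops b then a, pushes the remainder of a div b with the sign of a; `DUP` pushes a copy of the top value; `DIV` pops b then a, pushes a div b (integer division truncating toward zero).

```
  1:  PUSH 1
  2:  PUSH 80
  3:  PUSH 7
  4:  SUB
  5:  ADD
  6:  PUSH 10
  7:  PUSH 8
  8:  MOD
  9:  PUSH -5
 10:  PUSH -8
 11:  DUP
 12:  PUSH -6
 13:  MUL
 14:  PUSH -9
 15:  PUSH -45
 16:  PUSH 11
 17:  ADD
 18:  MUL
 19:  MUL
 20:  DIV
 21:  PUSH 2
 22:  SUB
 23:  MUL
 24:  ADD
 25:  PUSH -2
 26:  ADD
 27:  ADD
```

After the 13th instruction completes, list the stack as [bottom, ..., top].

[74, 2, -5, -8, 48]

PUSH 1  : [1]
PUSH 80 : [1, 80]
PUSH 7  : [1, 80, 7]
SUB     : [1, 73]
ADD     : [74]
PUSH 10 : [74, 10]
PUSH 8  : [74, 10, 8]
MOD     : [74, 2]
PUSH -5 : [74, 2, -5]
PUSH -8 : [74, 2, -5, -8]
DUP     : [74, 2, -5, -8, -8]
PUSH -6 : [74, 2, -5, -8, -8, -6]
MUL     : [74, 2, -5, -8, 48]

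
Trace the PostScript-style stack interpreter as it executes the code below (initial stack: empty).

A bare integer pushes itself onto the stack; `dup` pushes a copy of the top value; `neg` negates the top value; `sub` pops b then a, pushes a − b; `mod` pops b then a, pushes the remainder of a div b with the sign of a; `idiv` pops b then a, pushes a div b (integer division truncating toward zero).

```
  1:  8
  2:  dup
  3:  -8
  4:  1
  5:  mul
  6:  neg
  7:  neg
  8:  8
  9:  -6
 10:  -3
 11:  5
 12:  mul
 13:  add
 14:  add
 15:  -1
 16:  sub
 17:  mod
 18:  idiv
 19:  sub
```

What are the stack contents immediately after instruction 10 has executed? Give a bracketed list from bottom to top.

8   -> 8
dup -> 8 8
-8  -> 8 8 -8
1   -> 8 8 -8 1
mul -> 8 8 -8
neg -> 8 8 8
neg -> 8 8 -8
8   -> 8 8 -8 8
-6  -> 8 8 -8 8 -6
-3  -> 8 8 -8 8 -6 -3

[8, 8, -8, 8, -6, -3]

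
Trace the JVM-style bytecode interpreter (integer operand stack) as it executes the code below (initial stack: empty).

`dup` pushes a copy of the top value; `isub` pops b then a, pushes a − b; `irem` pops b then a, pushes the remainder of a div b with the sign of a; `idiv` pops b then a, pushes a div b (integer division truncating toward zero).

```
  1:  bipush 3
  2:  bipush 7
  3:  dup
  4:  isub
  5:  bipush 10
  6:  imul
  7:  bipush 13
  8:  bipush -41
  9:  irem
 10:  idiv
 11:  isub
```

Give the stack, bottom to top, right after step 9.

bipush 3   -> 3
bipush 7   -> 3 7
dup        -> 3 7 7
isub       -> 3 0
bipush 10  -> 3 0 10
imul       -> 3 0
bipush 13  -> 3 0 13
bipush -41 -> 3 0 13 -41
irem       -> 3 0 13

[3, 0, 13]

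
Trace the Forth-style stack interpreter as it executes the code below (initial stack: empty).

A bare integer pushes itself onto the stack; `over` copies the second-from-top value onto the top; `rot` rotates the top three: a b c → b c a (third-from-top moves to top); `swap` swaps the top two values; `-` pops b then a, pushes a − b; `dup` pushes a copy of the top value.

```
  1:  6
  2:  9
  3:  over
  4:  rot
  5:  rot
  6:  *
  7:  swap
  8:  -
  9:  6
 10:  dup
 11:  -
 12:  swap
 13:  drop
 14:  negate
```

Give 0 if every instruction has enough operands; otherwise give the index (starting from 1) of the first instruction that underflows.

0

6      : [6]
9      : [6, 9]
over   : [6, 9, 6]
rot    : [9, 6, 6]
rot    : [6, 6, 9]
*      : [6, 54]
swap   : [54, 6]
-      : [48]
6      : [48, 6]
dup    : [48, 6, 6]
-      : [48, 0]
swap   : [0, 48]
drop   : [0]
negate : [0]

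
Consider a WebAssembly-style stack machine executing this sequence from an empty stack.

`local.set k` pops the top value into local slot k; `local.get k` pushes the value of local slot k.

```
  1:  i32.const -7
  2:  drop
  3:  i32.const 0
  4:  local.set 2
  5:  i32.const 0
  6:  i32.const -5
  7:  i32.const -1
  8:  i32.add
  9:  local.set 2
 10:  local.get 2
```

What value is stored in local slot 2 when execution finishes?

-6

i32.const -7 : -7
drop         : (empty)
i32.const 0  : 0
local.set 2  : (empty)
i32.const 0  : 0
i32.const -5 : 0 -5
i32.const -1 : 0 -5 -1
i32.add      : 0 -6
local.set 2  : 0
local.get 2  : 0 -6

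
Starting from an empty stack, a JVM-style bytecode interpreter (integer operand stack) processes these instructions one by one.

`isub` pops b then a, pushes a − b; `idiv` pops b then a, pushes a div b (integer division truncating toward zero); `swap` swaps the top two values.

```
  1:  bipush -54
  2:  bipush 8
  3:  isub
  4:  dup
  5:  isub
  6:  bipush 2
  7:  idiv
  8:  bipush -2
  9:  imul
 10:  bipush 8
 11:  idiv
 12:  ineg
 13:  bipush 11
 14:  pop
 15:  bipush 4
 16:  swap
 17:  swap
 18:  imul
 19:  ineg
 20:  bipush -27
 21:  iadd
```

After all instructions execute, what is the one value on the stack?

bipush -54 -> [-54]
bipush 8   -> [-54, 8]
isub       -> [-62]
dup        -> [-62, -62]
isub       -> [0]
bipush 2   -> [0, 2]
idiv       -> [0]
bipush -2  -> [0, -2]
imul       -> [0]
bipush 8   -> [0, 8]
idiv       -> [0]
ineg       -> [0]
bipush 11  -> [0, 11]
pop        -> [0]
bipush 4   -> [0, 4]
swap       -> [4, 0]
swap       -> [0, 4]
imul       -> [0]
ineg       -> [0]
bipush -27 -> [0, -27]
iadd       -> [-27]

-27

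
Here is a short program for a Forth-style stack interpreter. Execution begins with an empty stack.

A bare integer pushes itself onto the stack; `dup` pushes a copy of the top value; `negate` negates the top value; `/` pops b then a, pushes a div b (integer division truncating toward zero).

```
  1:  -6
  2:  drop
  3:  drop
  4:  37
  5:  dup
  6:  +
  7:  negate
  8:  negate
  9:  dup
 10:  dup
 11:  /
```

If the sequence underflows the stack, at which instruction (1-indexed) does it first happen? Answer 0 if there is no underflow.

3

-6   -> -6
drop -> (empty)
drop  — needs 1 operand, stack has 0 → underflow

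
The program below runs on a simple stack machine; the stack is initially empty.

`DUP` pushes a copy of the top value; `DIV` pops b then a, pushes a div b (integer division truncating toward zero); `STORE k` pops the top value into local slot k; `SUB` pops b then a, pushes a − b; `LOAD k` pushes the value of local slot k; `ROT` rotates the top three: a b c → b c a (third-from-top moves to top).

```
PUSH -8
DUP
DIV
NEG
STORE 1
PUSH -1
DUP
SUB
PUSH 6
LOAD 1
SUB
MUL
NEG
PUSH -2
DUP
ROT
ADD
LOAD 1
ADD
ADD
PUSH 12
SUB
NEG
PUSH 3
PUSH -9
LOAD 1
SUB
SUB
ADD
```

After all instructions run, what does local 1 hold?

-1

PUSH -8 -> -8
DUP     -> -8 -8
DIV     -> 1
NEG     -> -1
STORE 1 -> (empty)
PUSH -1 -> -1
DUP     -> -1 -1
SUB     -> 0
PUSH 6  -> 0 6
LOAD 1  -> 0 6 -1
SUB     -> 0 7
MUL     -> 0
NEG     -> 0
PUSH -2 -> 0 -2
DUP     -> 0 -2 -2
ROT     -> -2 -2 0
ADD     -> -2 -2
LOAD 1  -> -2 -2 -1
ADD     -> -2 -3
ADD     -> -5
PUSH 12 -> -5 12
SUB     -> -17
NEG     -> 17
PUSH 3  -> 17 3
PUSH -9 -> 17 3 -9
LOAD 1  -> 17 3 -9 -1
SUB     -> 17 3 -8
SUB     -> 17 11
ADD     -> 28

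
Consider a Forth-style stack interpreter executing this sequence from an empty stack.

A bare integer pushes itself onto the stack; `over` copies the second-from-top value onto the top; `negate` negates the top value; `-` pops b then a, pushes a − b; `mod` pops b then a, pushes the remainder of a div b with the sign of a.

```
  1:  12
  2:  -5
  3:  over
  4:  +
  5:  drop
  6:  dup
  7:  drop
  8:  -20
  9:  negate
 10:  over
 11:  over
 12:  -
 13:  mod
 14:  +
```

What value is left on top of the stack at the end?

16

12     → [12]
-5     → [12, -5]
over   → [12, -5, 12]
+      → [12, 7]
drop   → [12]
dup    → [12, 12]
drop   → [12]
-20    → [12, -20]
negate → [12, 20]
over   → [12, 20, 12]
over   → [12, 20, 12, 20]
-      → [12, 20, -8]
mod    → [12, 4]
+      → [16]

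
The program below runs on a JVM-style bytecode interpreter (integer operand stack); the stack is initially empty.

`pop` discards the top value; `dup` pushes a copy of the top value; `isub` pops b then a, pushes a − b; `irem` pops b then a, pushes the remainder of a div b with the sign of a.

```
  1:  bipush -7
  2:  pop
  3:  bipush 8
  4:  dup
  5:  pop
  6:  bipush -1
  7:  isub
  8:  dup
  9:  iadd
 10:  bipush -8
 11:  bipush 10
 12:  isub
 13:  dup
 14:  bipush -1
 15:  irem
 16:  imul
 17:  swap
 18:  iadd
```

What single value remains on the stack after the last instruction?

bipush -7  -7
pop        (empty)
bipush 8   8
dup        8 8
pop        8
bipush -1  8 -1
isub       9
dup        9 9
iadd       18
bipush -8  18 -8
bipush 10  18 -8 10
isub       18 -18
dup        18 -18 -18
bipush -1  18 -18 -18 -1
irem       18 -18 0
imul       18 0
swap       0 18
iadd       18

18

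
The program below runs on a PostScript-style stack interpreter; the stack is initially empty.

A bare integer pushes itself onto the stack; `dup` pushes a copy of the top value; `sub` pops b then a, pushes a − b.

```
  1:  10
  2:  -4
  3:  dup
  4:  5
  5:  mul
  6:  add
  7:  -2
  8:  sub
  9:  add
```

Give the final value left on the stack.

-12

10  : [10]
-4  : [10, -4]
dup : [10, -4, -4]
5   : [10, -4, -4, 5]
mul : [10, -4, -20]
add : [10, -24]
-2  : [10, -24, -2]
sub : [10, -22]
add : [-12]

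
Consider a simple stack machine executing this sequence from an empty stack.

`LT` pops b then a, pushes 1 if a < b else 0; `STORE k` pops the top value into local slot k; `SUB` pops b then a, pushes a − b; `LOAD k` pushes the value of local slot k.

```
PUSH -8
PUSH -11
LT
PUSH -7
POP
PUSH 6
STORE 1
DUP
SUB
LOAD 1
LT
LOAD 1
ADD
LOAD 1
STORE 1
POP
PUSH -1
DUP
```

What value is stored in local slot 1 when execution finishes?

6

PUSH -8  : [-8]
PUSH -11 : [-8, -11]
LT       : [0]
PUSH -7  : [0, -7]
POP      : [0]
PUSH 6   : [0, 6]
STORE 1  : [0]
DUP      : [0, 0]
SUB      : [0]
LOAD 1   : [0, 6]
LT       : [1]
LOAD 1   : [1, 6]
ADD      : [7]
LOAD 1   : [7, 6]
STORE 1  : [7]
POP      : []
PUSH -1  : [-1]
DUP      : [-1, -1]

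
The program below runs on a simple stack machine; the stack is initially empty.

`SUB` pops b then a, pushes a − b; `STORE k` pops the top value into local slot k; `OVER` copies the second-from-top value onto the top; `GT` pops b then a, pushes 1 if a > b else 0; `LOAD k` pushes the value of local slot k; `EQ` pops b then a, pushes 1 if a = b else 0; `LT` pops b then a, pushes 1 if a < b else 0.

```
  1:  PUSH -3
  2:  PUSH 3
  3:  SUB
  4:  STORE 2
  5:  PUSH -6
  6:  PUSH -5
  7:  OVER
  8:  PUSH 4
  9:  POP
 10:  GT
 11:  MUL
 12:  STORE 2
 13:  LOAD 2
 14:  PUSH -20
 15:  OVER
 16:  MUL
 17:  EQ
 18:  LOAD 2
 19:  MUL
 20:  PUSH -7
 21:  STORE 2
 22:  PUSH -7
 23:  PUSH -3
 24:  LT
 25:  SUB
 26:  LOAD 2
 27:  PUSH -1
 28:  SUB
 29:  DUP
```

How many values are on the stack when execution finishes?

PUSH -3  : -3
PUSH 3   : -3 3
SUB      : -6
STORE 2  : (empty)
PUSH -6  : -6
PUSH -5  : -6 -5
OVER     : -6 -5 -6
PUSH 4   : -6 -5 -6 4
POP      : -6 -5 -6
GT       : -6 1
MUL      : -6
STORE 2  : (empty)
LOAD 2   : -6
PUSH -20 : -6 -20
OVER     : -6 -20 -6
MUL      : -6 120
EQ       : 0
LOAD 2   : 0 -6
MUL      : 0
PUSH -7  : 0 -7
STORE 2  : 0
PUSH -7  : 0 -7
PUSH -3  : 0 -7 -3
LT       : 0 1
SUB      : -1
LOAD 2   : -1 -7
PUSH -1  : -1 -7 -1
SUB      : -1 -6
DUP      : -1 -6 -6

3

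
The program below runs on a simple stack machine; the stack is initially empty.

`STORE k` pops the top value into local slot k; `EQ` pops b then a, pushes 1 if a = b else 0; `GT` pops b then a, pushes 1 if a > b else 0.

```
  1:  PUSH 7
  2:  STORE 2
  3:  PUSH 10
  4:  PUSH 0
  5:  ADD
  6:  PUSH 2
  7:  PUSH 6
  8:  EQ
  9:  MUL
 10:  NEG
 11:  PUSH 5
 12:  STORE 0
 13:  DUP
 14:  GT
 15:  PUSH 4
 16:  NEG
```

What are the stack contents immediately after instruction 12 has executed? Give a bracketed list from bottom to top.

[0]

PUSH 7   7
STORE 2  (empty)
PUSH 10  10
PUSH 0   10 0
ADD      10
PUSH 2   10 2
PUSH 6   10 2 6
EQ       10 0
MUL      0
NEG      0
PUSH 5   0 5
STORE 0  0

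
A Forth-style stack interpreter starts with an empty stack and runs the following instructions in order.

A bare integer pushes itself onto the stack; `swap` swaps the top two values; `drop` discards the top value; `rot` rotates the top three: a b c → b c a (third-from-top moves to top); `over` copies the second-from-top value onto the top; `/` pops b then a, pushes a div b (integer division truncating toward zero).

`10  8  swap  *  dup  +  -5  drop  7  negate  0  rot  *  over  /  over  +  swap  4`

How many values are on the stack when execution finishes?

10     -> [10]
8      -> [10, 8]
swap   -> [8, 10]
*      -> [80]
dup    -> [80, 80]
+      -> [160]
-5     -> [160, -5]
drop   -> [160]
7      -> [160, 7]
negate -> [160, -7]
0      -> [160, -7, 0]
rot    -> [-7, 0, 160]
*      -> [-7, 0]
over   -> [-7, 0, -7]
/      -> [-7, 0]
over   -> [-7, 0, -7]
+      -> [-7, -7]
swap   -> [-7, -7]
4      -> [-7, -7, 4]

3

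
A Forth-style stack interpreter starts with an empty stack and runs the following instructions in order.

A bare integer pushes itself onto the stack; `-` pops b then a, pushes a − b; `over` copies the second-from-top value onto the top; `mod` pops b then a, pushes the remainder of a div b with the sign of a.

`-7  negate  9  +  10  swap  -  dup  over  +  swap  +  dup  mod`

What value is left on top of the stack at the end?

-7     -> [-7]
negate -> [7]
9      -> [7, 9]
+      -> [16]
10     -> [16, 10]
swap   -> [10, 16]
-      -> [-6]
dup    -> [-6, -6]
over   -> [-6, -6, -6]
+      -> [-6, -12]
swap   -> [-12, -6]
+      -> [-18]
dup    -> [-18, -18]
mod    -> [0]

0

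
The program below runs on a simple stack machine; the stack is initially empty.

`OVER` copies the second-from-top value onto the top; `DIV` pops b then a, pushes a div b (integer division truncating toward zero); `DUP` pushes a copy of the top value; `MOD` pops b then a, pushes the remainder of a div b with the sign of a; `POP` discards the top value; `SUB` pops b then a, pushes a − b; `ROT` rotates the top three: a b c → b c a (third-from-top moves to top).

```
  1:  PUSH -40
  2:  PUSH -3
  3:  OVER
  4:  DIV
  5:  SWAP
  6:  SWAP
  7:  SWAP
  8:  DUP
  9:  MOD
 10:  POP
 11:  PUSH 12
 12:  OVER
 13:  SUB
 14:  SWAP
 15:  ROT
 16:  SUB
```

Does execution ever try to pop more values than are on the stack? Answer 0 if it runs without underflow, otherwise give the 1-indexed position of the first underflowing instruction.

PUSH -40 → -40
PUSH -3  → -40 -3
OVER     → -40 -3 -40
DIV      → -40 0
SWAP     → 0 -40
SWAP     → -40 0
SWAP     → 0 -40
DUP      → 0 -40 -40
MOD      → 0 0
POP      → 0
PUSH 12  → 0 12
OVER     → 0 12 0
SUB      → 0 12
SWAP     → 12 0
ROT  — needs 3 operands, stack has 2 → underflow

15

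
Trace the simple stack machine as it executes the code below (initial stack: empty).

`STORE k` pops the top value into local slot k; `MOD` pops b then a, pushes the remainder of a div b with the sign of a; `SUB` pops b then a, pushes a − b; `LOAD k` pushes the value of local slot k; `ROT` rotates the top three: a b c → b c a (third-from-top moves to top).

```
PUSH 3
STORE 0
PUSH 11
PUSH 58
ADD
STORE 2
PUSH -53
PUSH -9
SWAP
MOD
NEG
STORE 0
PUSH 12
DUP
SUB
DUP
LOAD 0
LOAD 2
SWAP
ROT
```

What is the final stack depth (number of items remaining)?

4

PUSH 3   : 3
STORE 0  : (empty)
PUSH 11  : 11
PUSH 58  : 11 58
ADD      : 69
STORE 2  : (empty)
PUSH -53 : -53
PUSH -9  : -53 -9
SWAP     : -9 -53
MOD      : -9
NEG      : 9
STORE 0  : (empty)
PUSH 12  : 12
DUP      : 12 12
SUB      : 0
DUP      : 0 0
LOAD 0   : 0 0 9
LOAD 2   : 0 0 9 69
SWAP     : 0 0 69 9
ROT      : 0 69 9 0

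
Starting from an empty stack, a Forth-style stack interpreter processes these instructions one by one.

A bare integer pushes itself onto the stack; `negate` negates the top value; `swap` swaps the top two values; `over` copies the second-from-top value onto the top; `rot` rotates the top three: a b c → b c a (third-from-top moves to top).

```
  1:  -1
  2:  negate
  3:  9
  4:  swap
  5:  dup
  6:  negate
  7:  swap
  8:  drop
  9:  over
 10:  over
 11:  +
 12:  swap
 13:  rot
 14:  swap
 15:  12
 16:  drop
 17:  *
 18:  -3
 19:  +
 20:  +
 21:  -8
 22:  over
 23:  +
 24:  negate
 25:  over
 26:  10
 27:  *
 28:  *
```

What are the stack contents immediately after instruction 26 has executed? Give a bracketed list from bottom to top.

-1     → -1
negate → 1
9      → 1 9
swap   → 9 1
dup    → 9 1 1
negate → 9 1 -1
swap   → 9 -1 1
drop   → 9 -1
over   → 9 -1 9
over   → 9 -1 9 -1
+      → 9 -1 8
swap   → 9 8 -1
rot    → 8 -1 9
swap   → 8 9 -1
12     → 8 9 -1 12
drop   → 8 9 -1
*      → 8 -9
-3     → 8 -9 -3
+      → 8 -12
+      → -4
-8     → -4 -8
over   → -4 -8 -4
+      → -4 -12
negate → -4 12
over   → -4 12 -4
10     → -4 12 -4 10

[-4, 12, -4, 10]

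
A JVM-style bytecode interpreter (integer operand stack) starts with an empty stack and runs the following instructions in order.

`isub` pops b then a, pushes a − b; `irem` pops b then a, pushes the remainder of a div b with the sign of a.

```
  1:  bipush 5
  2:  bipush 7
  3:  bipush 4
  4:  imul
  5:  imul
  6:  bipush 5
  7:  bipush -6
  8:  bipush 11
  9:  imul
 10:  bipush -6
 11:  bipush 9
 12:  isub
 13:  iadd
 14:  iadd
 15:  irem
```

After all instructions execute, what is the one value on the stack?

bipush 5  -> 5
bipush 7  -> 5 7
bipush 4  -> 5 7 4
imul      -> 5 28
imul      -> 140
bipush 5  -> 140 5
bipush -6 -> 140 5 -6
bipush 11 -> 140 5 -6 11
imul      -> 140 5 -66
bipush -6 -> 140 5 -66 -6
bipush 9  -> 140 5 -66 -6 9
isub      -> 140 5 -66 -15
iadd      -> 140 5 -81
iadd      -> 140 -76
irem      -> 64

64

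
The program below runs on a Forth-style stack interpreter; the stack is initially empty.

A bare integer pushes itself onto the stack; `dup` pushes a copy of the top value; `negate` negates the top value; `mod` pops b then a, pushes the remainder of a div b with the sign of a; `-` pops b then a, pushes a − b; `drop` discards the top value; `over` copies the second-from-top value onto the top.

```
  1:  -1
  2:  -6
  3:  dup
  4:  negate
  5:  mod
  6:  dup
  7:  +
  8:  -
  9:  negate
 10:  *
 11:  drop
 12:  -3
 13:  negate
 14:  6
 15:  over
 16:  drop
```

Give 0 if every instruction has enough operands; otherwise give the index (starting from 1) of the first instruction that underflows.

-1      -1
-6      -1 -6
dup     -1 -6 -6
negate  -1 -6 6
mod     -1 0
dup     -1 0 0
+       -1 0
-       -1
negate  1
*  — needs 2 operands, stack has 1 → underflow

10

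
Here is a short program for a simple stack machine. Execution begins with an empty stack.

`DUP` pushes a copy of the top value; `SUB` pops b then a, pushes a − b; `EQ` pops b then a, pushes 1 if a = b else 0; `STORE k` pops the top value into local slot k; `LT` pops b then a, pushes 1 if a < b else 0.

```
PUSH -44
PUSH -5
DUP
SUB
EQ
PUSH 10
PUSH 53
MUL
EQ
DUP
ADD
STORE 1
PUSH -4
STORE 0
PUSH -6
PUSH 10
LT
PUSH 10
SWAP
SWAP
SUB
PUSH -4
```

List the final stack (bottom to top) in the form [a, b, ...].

[-9, -4]

PUSH -44 : [-44]
PUSH -5  : [-44, -5]
DUP      : [-44, -5, -5]
SUB      : [-44, 0]
EQ       : [0]
PUSH 10  : [0, 10]
PUSH 53  : [0, 10, 53]
MUL      : [0, 530]
EQ       : [0]
DUP      : [0, 0]
ADD      : [0]
STORE 1  : []
PUSH -4  : [-4]
STORE 0  : []
PUSH -6  : [-6]
PUSH 10  : [-6, 10]
LT       : [1]
PUSH 10  : [1, 10]
SWAP     : [10, 1]
SWAP     : [1, 10]
SUB      : [-9]
PUSH -4  : [-9, -4]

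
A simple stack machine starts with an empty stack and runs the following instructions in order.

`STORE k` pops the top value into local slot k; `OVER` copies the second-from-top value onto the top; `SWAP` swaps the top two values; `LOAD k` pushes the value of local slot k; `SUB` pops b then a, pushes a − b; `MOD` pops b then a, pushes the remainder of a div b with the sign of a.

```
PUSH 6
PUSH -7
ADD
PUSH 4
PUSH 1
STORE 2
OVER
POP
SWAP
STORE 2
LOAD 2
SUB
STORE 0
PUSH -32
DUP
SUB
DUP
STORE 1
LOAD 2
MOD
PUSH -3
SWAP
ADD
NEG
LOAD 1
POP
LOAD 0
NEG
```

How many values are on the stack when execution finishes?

2

PUSH 6   → [6]
PUSH -7  → [6, -7]
ADD      → [-1]
PUSH 4   → [-1, 4]
PUSH 1   → [-1, 4, 1]
STORE 2  → [-1, 4]
OVER     → [-1, 4, -1]
POP      → [-1, 4]
SWAP     → [4, -1]
STORE 2  → [4]
LOAD 2   → [4, -1]
SUB      → [5]
STORE 0  → []
PUSH -32 → [-32]
DUP      → [-32, -32]
SUB      → [0]
DUP      → [0, 0]
STORE 1  → [0]
LOAD 2   → [0, -1]
MOD      → [0]
PUSH -3  → [0, -3]
SWAP     → [-3, 0]
ADD      → [-3]
NEG      → [3]
LOAD 1   → [3, 0]
POP      → [3]
LOAD 0   → [3, 5]
NEG      → [3, -5]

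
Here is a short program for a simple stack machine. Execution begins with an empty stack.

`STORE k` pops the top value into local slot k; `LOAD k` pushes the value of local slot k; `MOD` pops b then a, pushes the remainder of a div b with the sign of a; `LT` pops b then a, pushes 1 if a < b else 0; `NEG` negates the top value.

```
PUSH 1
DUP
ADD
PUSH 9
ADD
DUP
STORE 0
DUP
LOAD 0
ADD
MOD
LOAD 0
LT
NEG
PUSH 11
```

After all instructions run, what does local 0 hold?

PUSH 1  -> 1
DUP     -> 1 1
ADD     -> 2
PUSH 9  -> 2 9
ADD     -> 11
DUP     -> 11 11
STORE 0 -> 11
DUP     -> 11 11
LOAD 0  -> 11 11 11
ADD     -> 11 22
MOD     -> 11
LOAD 0  -> 11 11
LT      -> 0
NEG     -> 0
PUSH 11 -> 0 11

11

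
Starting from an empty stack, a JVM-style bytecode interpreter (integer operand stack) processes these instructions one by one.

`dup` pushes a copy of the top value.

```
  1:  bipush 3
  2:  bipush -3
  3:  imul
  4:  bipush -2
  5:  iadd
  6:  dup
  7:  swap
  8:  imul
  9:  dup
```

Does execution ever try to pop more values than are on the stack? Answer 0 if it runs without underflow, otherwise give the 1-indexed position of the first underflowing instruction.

bipush 3  : 3
bipush -3 : 3 -3
imul      : -9
bipush -2 : -9 -2
iadd      : -11
dup       : -11 -11
swap      : -11 -11
imul      : 121
dup       : 121 121

0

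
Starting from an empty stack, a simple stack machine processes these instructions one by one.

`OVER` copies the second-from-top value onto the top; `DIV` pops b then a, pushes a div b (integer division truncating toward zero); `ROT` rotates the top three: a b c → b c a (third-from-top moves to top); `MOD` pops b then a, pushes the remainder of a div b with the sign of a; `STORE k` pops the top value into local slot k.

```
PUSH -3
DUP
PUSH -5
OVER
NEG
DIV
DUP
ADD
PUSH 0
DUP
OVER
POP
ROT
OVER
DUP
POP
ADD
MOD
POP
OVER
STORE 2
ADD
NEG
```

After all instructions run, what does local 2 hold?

-3

PUSH -3 -> -3
DUP     -> -3 -3
PUSH -5 -> -3 -3 -5
OVER    -> -3 -3 -5 -3
NEG     -> -3 -3 -5 3
DIV     -> -3 -3 -1
DUP     -> -3 -3 -1 -1
ADD     -> -3 -3 -2
PUSH 0  -> -3 -3 -2 0
DUP     -> -3 -3 -2 0 0
OVER    -> -3 -3 -2 0 0 0
POP     -> -3 -3 -2 0 0
ROT     -> -3 -3 0 0 -2
OVER    -> -3 -3 0 0 -2 0
DUP     -> -3 -3 0 0 -2 0 0
POP     -> -3 -3 0 0 -2 0
ADD     -> -3 -3 0 0 -2
MOD     -> -3 -3 0 0
POP     -> -3 -3 0
OVER    -> -3 -3 0 -3
STORE 2 -> -3 -3 0
ADD     -> -3 -3
NEG     -> -3 3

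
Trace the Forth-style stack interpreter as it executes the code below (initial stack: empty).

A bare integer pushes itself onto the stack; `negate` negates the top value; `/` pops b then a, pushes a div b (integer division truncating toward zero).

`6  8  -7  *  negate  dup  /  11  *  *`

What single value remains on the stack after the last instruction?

6      → 6
8      → 6 8
-7     → 6 8 -7
*      → 6 -56
negate → 6 56
dup    → 6 56 56
/      → 6 1
11     → 6 1 11
*      → 6 11
*      → 66

66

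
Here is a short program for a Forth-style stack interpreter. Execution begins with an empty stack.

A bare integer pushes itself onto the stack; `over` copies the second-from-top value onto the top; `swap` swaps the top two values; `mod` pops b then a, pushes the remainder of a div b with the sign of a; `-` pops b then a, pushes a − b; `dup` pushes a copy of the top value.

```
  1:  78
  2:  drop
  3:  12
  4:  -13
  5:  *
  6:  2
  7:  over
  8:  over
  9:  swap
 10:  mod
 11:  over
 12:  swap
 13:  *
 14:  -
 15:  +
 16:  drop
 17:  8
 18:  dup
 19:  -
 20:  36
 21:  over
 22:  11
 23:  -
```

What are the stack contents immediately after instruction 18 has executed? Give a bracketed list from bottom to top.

78   -> 78
drop -> (empty)
12   -> 12
-13  -> 12 -13
*    -> -156
2    -> -156 2
over -> -156 2 -156
over -> -156 2 -156 2
swap -> -156 2 2 -156
mod  -> -156 2 2
over -> -156 2 2 2
swap -> -156 2 2 2
*    -> -156 2 4
-    -> -156 -2
+    -> -158
drop -> (empty)
8    -> 8
dup  -> 8 8

[8, 8]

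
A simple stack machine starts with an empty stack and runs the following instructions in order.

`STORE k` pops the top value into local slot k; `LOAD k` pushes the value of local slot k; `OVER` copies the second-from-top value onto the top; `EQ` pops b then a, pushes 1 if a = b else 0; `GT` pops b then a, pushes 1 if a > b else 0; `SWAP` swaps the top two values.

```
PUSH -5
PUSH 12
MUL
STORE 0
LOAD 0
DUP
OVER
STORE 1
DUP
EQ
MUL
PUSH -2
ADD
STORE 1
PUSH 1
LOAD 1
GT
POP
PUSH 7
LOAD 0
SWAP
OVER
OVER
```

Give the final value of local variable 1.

-62

PUSH -5  [-5]
PUSH 12  [-5, 12]
MUL      [-60]
STORE 0  []
LOAD 0   [-60]
DUP      [-60, -60]
OVER     [-60, -60, -60]
STORE 1  [-60, -60]
DUP      [-60, -60, -60]
EQ       [-60, 1]
MUL      [-60]
PUSH -2  [-60, -2]
ADD      [-62]
STORE 1  []
PUSH 1   [1]
LOAD 1   [1, -62]
GT       [1]
POP      []
PUSH 7   [7]
LOAD 0   [7, -60]
SWAP     [-60, 7]
OVER     [-60, 7, -60]
OVER     [-60, 7, -60, 7]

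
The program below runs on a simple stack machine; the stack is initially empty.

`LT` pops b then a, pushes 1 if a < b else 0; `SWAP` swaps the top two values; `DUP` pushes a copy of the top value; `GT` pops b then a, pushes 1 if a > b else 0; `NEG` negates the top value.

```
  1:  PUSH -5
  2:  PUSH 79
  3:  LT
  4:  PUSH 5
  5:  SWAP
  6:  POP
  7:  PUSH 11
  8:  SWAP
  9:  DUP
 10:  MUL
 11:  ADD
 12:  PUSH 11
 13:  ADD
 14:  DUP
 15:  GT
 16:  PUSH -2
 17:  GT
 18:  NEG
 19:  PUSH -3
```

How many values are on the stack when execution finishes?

PUSH -5  -5
PUSH 79  -5 79
LT       1
PUSH 5   1 5
SWAP     5 1
POP      5
PUSH 11  5 11
SWAP     11 5
DUP      11 5 5
MUL      11 25
ADD      36
PUSH 11  36 11
ADD      47
DUP      47 47
GT       0
PUSH -2  0 -2
GT       1
NEG      -1
PUSH -3  -1 -3

2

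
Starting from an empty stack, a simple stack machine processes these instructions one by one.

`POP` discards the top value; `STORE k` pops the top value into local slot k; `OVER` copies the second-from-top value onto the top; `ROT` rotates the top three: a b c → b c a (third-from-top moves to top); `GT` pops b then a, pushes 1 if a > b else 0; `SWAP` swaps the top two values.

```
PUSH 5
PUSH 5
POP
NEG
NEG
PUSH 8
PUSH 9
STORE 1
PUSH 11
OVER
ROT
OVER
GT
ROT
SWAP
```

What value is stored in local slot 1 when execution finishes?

9

PUSH 5  → 5
PUSH 5  → 5 5
POP     → 5
NEG     → -5
NEG     → 5
PUSH 8  → 5 8
PUSH 9  → 5 8 9
STORE 1 → 5 8
PUSH 11 → 5 8 11
OVER    → 5 8 11 8
ROT     → 5 11 8 8
OVER    → 5 11 8 8 8
GT      → 5 11 8 0
ROT     → 5 8 0 11
SWAP    → 5 8 11 0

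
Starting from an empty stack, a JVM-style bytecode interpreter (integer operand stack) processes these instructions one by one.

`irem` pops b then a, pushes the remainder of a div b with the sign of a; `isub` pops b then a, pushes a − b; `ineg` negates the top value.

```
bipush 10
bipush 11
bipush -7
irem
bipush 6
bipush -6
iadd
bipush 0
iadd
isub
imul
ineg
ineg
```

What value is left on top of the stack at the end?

40

bipush 10  10
bipush 11  10 11
bipush -7  10 11 -7
irem       10 4
bipush 6   10 4 6
bipush -6  10 4 6 -6
iadd       10 4 0
bipush 0   10 4 0 0
iadd       10 4 0
isub       10 4
imul       40
ineg       -40
ineg       40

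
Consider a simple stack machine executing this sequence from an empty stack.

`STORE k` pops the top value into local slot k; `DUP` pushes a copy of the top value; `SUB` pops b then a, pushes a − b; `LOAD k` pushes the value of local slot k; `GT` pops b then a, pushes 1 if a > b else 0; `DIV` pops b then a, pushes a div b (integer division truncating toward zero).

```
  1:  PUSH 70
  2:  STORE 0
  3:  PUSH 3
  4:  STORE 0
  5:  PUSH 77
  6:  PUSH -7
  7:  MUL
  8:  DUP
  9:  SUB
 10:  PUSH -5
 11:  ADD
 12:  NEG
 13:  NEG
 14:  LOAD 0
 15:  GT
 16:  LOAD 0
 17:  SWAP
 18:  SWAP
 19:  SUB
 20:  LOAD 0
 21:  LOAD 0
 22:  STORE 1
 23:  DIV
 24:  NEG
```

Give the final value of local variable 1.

3

PUSH 70 -> [70]
STORE 0 -> []
PUSH 3  -> [3]
STORE 0 -> []
PUSH 77 -> [77]
PUSH -7 -> [77, -7]
MUL     -> [-539]
DUP     -> [-539, -539]
SUB     -> [0]
PUSH -5 -> [0, -5]
ADD     -> [-5]
NEG     -> [5]
NEG     -> [-5]
LOAD 0  -> [-5, 3]
GT      -> [0]
LOAD 0  -> [0, 3]
SWAP    -> [3, 0]
SWAP    -> [0, 3]
SUB     -> [-3]
LOAD 0  -> [-3, 3]
LOAD 0  -> [-3, 3, 3]
STORE 1 -> [-3, 3]
DIV     -> [-1]
NEG     -> [1]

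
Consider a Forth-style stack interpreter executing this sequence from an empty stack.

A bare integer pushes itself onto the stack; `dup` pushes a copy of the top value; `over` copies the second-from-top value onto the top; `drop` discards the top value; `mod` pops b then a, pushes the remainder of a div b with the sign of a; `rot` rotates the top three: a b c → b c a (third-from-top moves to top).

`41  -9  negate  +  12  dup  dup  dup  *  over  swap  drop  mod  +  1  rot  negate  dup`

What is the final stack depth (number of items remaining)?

4

41      41
-9      41 -9
negate  41 9
+       50
12      50 12
dup     50 12 12
dup     50 12 12 12
dup     50 12 12 12 12
*       50 12 12 144
over    50 12 12 144 12
swap    50 12 12 12 144
drop    50 12 12 12
mod     50 12 0
+       50 12
1       50 12 1
rot     12 1 50
negate  12 1 -50
dup     12 1 -50 -50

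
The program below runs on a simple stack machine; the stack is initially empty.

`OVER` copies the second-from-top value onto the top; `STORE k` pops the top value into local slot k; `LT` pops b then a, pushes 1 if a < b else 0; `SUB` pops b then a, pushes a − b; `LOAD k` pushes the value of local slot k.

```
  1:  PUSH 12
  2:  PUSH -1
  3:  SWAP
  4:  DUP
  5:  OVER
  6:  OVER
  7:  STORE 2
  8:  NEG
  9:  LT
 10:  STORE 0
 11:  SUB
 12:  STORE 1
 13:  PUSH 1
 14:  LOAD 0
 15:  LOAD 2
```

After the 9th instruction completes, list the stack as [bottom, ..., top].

PUSH 12  [12]
PUSH -1  [12, -1]
SWAP     [-1, 12]
DUP      [-1, 12, 12]
OVER     [-1, 12, 12, 12]
OVER     [-1, 12, 12, 12, 12]
STORE 2  [-1, 12, 12, 12]
NEG      [-1, 12, 12, -12]
LT       [-1, 12, 0]

[-1, 12, 0]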